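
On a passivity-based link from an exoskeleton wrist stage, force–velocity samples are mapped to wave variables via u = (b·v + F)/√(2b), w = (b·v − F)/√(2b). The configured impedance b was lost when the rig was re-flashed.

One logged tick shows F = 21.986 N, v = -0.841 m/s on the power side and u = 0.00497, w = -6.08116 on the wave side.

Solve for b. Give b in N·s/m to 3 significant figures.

b = 26.1 N·s/m

u + w = -6.0762;  u + w = √(2b)·v, so √(2b) = -6.0762/(-0.841) = 7.2250.
b = (√(2b))²/2 = 52.2000/2 = 26.1000.
(Check via u − w = 2F/√(2b): u − w = 6.0861, 2F/√(2b) = 6.0861.)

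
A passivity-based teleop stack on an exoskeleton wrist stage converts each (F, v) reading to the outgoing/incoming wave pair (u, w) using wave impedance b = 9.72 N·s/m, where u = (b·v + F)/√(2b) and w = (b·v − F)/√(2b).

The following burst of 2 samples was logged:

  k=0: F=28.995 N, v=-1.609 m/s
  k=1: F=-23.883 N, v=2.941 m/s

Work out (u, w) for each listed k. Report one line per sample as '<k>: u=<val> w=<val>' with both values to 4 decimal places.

k=0: b·v=9.72×(-1.609)=-15.6395; √(2b)=4.4091; u=(-15.6395+28.995)/4.4091=3.0291, w=(-15.6395−28.995)/4.4091=-10.1233
k=1: b·v=9.72×2.941=28.5865; √(2b)=4.4091; u=(28.5865+(-23.883))/4.4091=1.0668, w=(28.5865−(-23.883))/4.4091=11.9003

0: u=3.0291 w=-10.1233
1: u=1.0668 w=11.9003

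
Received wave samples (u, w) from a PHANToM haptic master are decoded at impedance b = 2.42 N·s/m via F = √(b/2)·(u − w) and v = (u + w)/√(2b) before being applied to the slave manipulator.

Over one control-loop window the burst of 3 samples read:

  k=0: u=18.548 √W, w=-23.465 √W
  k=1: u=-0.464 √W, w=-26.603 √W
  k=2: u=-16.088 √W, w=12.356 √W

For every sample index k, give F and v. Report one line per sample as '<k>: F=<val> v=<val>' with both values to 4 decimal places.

0: F=46.2143 v=-2.2350
1: F=28.7529 v=-12.3032
2: F=-31.2884 v=-1.6964

k=0: u−w=42.0130, u+w=-4.9170; √(b/2)=1.1000, √(2b)=2.2000; F=1.1000×42.013=46.2143, v=-4.9170/2.2000=-2.2350
k=1: u−w=26.1390, u+w=-27.0670; √(b/2)=1.1000, √(2b)=2.2000; F=1.1000×26.139=28.7529, v=-27.0670/2.2000=-12.3032
k=2: u−w=-28.4440, u+w=-3.7320; √(b/2)=1.1000, √(2b)=2.2000; F=1.1000×(-28.444)=-31.2884, v=-3.7320/2.2000=-1.6964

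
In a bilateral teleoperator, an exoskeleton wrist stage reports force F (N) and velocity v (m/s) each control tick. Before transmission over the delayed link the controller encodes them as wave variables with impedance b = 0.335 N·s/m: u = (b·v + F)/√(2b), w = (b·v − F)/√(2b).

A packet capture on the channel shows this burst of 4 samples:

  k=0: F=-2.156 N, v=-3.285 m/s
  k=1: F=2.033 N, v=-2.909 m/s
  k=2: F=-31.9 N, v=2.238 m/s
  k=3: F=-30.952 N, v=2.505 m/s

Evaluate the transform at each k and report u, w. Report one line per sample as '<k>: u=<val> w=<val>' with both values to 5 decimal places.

k=0: b·v=0.335×(-3.285)=-1.10048; √(2b)=0.81854; u=(-1.10048+(-2.156))/0.81854=-3.97842, w=(-1.10048−(-2.156))/0.81854=1.28953
k=1: b·v=0.335×(-2.909)=-0.97452; √(2b)=0.81854; u=(-0.97452+2.033)/0.81854=1.29315, w=(-0.97452−2.033)/0.81854=-3.67426
k=2: b·v=0.335×2.238=0.74973; √(2b)=0.81854; u=(0.74973+(-31.9))/0.81854=-38.05611, w=(0.74973−(-31.9))/0.81854=39.88799
k=3: b·v=0.335×2.505=0.83918; √(2b)=0.81854; u=(0.83918+(-30.952))/0.81854=-36.78867, w=(0.83918−(-30.952))/0.81854=38.83910

0: u=-3.97842 w=1.28953
1: u=1.29315 w=-3.67426
2: u=-38.05611 w=39.88799
3: u=-36.78867 w=38.83910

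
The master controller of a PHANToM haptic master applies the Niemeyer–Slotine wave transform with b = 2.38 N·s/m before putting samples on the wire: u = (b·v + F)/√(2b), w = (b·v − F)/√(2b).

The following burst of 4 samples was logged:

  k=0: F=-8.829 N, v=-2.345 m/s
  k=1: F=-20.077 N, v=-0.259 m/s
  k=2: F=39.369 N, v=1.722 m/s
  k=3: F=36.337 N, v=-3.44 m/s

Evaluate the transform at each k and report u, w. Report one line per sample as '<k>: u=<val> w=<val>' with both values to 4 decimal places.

k=0: b·v=2.38×(-2.345)=-5.5811; √(2b)=2.1817; u=(-5.5811+(-8.829))/2.1817=-6.6049, w=(-5.5811−(-8.829))/2.1817=1.4887
k=1: b·v=2.38×(-0.259)=-0.6164; √(2b)=2.1817; u=(-0.6164+(-20.077))/2.1817=-9.4848, w=(-0.6164−(-20.077))/2.1817=8.9197
k=2: b·v=2.38×1.722=4.0984; √(2b)=2.1817; u=(4.0984+39.369)/2.1817=19.9232, w=(4.0984−39.369)/2.1817=-16.1663
k=3: b·v=2.38×(-3.44)=-8.1872; √(2b)=2.1817; u=(-8.1872+36.337)/2.1817=12.9024, w=(-8.1872−36.337)/2.1817=-20.4076

0: u=-6.6049 w=1.4887
1: u=-9.4848 w=8.9197
2: u=19.9232 w=-16.1663
3: u=12.9024 w=-20.4076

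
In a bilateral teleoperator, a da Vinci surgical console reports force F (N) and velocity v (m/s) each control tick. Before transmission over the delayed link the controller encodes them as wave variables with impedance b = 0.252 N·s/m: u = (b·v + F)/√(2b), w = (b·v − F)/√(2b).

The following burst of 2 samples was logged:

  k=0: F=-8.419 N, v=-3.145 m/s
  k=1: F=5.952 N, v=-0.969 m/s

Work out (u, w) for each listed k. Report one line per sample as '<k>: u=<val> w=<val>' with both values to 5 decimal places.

k=0: b·v=0.252×(-3.145)=-0.79254; √(2b)=0.70993; u=(-0.79254+(-8.419))/0.70993=-12.97529, w=(-0.79254−(-8.419))/0.70993=10.74256
k=1: b·v=0.252×(-0.969)=-0.24419; √(2b)=0.70993; u=(-0.24419+5.952)/0.70993=8.03997, w=(-0.24419−5.952)/0.70993=-8.72789

0: u=-12.97529 w=10.74256
1: u=8.03997 w=-8.72789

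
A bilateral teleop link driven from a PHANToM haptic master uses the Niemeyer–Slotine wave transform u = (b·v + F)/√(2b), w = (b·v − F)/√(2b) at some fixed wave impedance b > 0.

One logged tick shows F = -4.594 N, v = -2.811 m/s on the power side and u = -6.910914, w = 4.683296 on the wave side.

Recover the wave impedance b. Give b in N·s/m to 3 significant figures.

u + w = -2.227618;  u + w = √(2b)·v, so √(2b) = -2.227618/(-2.811) = 0.792465.
b = (√(2b))²/2 = 0.628000/2 = 0.314000.
(Check via u − w = 2F/√(2b): u − w = -11.594210, 2F/√(2b) = -11.594209.)

b = 0.314 N·s/m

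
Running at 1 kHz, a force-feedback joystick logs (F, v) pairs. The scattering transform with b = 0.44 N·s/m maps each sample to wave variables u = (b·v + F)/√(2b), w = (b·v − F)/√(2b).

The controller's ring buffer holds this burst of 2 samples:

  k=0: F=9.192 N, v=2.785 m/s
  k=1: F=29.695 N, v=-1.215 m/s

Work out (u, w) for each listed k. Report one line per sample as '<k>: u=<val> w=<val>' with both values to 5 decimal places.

k=0: b·v=0.44×2.785=1.22540; √(2b)=0.93808; u=(1.22540+9.192)/0.93808=11.10499, w=(1.22540−9.192)/0.93808=-8.49242
k=1: b·v=0.44×(-1.215)=-0.53460; √(2b)=0.93808; u=(-0.53460+29.695)/0.93808=31.08509, w=(-0.53460−29.695)/0.93808=-32.22486

0: u=11.10499 w=-8.49242
1: u=31.08509 w=-32.22486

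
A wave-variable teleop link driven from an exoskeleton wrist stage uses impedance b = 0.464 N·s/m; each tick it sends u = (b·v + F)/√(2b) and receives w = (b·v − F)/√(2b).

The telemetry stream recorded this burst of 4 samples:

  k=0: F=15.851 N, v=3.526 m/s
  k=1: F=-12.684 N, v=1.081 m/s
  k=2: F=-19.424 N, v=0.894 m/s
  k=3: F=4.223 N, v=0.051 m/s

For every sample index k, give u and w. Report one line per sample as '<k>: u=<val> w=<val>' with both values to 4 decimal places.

0: u=18.1528 w=-14.7561
1: u=-12.6462 w=13.6875
2: u=-19.7328 w=20.5940
3: u=4.4083 w=-4.3592

k=0: b·v=0.464×3.526=1.6361; √(2b)=0.9633; u=(1.6361+15.851)/0.9633=18.1528, w=(1.6361−15.851)/0.9633=-14.7561
k=1: b·v=0.464×1.081=0.5016; √(2b)=0.9633; u=(0.5016+(-12.684))/0.9633=-12.6462, w=(0.5016−(-12.684))/0.9633=13.6875
k=2: b·v=0.464×0.894=0.4148; √(2b)=0.9633; u=(0.4148+(-19.424))/0.9633=-19.7328, w=(0.4148−(-19.424))/0.9633=20.5940
k=3: b·v=0.464×0.051=0.0237; √(2b)=0.9633; u=(0.0237+4.223)/0.9633=4.4083, w=(0.0237−4.223)/0.9633=-4.3592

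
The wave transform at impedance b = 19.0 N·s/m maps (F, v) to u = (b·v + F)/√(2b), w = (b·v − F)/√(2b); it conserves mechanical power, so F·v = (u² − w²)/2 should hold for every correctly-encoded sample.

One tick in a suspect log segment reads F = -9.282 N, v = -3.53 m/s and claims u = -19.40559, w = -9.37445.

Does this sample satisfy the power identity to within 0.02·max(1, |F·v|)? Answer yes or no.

no

F·v = (-9.282)×(-3.53) = 32.76546 W.
(u² − w²)/2 = (376.57692 − 87.88031)/2 = 144.34831 W.
|Δ| = 111.58285;  2% of max(1, |F·v|) = 0.65531.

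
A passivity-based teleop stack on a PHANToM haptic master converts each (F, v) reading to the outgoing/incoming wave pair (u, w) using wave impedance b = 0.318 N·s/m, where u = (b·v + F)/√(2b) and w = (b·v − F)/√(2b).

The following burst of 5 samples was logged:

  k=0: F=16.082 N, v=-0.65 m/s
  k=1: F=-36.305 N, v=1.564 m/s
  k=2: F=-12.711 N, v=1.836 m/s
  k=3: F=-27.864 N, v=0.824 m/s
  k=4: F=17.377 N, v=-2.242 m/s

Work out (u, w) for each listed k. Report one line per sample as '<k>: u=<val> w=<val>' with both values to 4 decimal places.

k=0: b·v=0.318×(-0.65)=-0.2067; √(2b)=0.7975; u=(-0.2067+16.082)/0.7975=19.9064, w=(-0.2067−16.082)/0.7975=-20.4248
k=1: b·v=0.318×1.564=0.4974; √(2b)=0.7975; u=(0.4974+(-36.305))/0.7975=-44.9001, w=(0.4974−(-36.305))/0.7975=46.1474
k=2: b·v=0.318×1.836=0.5838; √(2b)=0.7975; u=(0.5838+(-12.711))/0.7975=-15.2065, w=(0.5838−(-12.711))/0.7975=16.6707
k=3: b·v=0.318×0.824=0.2620; √(2b)=0.7975; u=(0.2620+(-27.864))/0.7975=-34.6108, w=(0.2620−(-27.864))/0.7975=35.2679
k=4: b·v=0.318×(-2.242)=-0.7130; √(2b)=0.7975; u=(-0.7130+17.377)/0.7975=20.8955, w=(-0.7130−17.377)/0.7975=-22.6834

0: u=19.9064 w=-20.4248
1: u=-44.9001 w=46.1474
2: u=-15.2065 w=16.6707
3: u=-34.6108 w=35.2679
4: u=20.8955 w=-22.6834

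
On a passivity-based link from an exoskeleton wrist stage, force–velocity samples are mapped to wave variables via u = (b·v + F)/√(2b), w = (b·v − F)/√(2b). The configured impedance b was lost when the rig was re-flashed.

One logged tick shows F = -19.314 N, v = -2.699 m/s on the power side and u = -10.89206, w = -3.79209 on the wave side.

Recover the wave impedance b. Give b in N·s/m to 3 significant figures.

b = 14.8 N·s/m

u + w = -14.68415;  u + w = √(2b)·v, so √(2b) = -14.68415/(-2.699) = 5.44059.
b = (√(2b))²/2 = 29.60001/2 = 14.80000.
(Check via u − w = 2F/√(2b): u − w = -7.09997, 2F/√(2b) = -7.09997.)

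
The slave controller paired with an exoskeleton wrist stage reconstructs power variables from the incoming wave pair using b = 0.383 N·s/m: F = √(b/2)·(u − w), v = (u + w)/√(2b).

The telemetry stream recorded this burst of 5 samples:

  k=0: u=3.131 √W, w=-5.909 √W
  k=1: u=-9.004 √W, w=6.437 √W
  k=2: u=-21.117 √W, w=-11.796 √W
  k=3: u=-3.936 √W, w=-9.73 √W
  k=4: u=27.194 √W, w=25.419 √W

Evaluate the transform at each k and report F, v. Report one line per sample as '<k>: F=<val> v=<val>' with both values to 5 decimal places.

k=0: u−w=9.04000, u+w=-2.77800; √(b/2)=0.43761, √(2b)=0.87521; F=0.43761×9.04=3.95597, v=-2.77800/0.87521=-3.17408
k=1: u−w=-15.44100, u+w=-2.56700; √(b/2)=0.43761, √(2b)=0.87521; F=0.43761×(-15.441)=-6.75709, v=-2.56700/0.87521=-2.93300
k=2: u−w=-9.32100, u+w=-32.91300; √(b/2)=0.43761, √(2b)=0.87521; F=0.43761×(-9.321)=-4.07894, v=-32.91300/0.87521=-37.60565
k=3: u−w=5.79400, u+w=-13.66600; √(b/2)=0.43761, √(2b)=0.87521; F=0.43761×5.794=2.53550, v=-13.66600/0.87521=-15.61446
k=4: u−w=1.77500, u+w=52.61300; √(b/2)=0.43761, √(2b)=0.87521; F=0.43761×1.775=0.77675, v=52.61300/0.87521=60.11442

0: F=3.95597 v=-3.17408
1: F=-6.75709 v=-2.93300
2: F=-4.07894 v=-37.60565
3: F=2.53550 v=-15.61446
4: F=0.77675 v=60.11442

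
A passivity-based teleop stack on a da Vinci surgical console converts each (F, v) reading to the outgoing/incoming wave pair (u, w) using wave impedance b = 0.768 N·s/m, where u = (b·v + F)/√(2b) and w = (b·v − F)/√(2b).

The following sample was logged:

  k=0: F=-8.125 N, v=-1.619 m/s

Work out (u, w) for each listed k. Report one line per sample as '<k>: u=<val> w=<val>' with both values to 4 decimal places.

k=0: b·v=0.768×(-1.619)=-1.2434; √(2b)=1.2394; u=(-1.2434+(-8.125))/1.2394=-7.5591, w=(-1.2434−(-8.125))/1.2394=5.5526

0: u=-7.5591 w=5.5526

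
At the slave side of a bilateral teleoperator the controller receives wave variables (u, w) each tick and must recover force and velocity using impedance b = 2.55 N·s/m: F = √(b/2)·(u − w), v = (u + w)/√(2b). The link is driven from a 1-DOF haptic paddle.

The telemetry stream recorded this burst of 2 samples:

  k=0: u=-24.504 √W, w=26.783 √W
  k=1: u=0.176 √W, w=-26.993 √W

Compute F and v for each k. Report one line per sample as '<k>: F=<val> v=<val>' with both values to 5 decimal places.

k=0: u−w=-51.28700, u+w=2.27900; √(b/2)=1.12916, √(2b)=2.25832; F=1.12916×(-51.287)=-57.91118, v=2.27900/2.25832=1.00916
k=1: u−w=27.16900, u+w=-26.81700; √(b/2)=1.12916, √(2b)=2.25832; F=1.12916×27.169=30.67812, v=-26.81700/2.25832=-11.87477

0: F=-57.91118 v=1.00916
1: F=30.67812 v=-11.87477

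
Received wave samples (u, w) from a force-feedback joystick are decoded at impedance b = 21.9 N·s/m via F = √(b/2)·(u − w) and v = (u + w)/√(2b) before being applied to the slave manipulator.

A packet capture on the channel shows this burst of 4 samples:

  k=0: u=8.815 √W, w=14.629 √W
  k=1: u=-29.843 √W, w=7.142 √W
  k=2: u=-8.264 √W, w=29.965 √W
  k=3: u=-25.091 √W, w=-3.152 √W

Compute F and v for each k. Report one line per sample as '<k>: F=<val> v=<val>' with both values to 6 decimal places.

0: F=-19.238982 v=3.542376
1: F=-122.386265 v=-3.430109
2: F=-126.502759 v=3.279010
3: F=-72.597871 v=-4.267502

k=0: u−w=-5.814000, u+w=23.444000; √(b/2)=3.309078, √(2b)=6.618157; F=3.309078×(-5.814)=-19.238982, v=23.444000/6.618157=3.542376
k=1: u−w=-36.985000, u+w=-22.701000; √(b/2)=3.309078, √(2b)=6.618157; F=3.309078×(-36.985)=-122.386265, v=-22.701000/6.618157=-3.430109
k=2: u−w=-38.229000, u+w=21.701000; √(b/2)=3.309078, √(2b)=6.618157; F=3.309078×(-38.229)=-126.502759, v=21.701000/6.618157=3.279010
k=3: u−w=-21.939000, u+w=-28.243000; √(b/2)=3.309078, √(2b)=6.618157; F=3.309078×(-21.939)=-72.597871, v=-28.243000/6.618157=-4.267502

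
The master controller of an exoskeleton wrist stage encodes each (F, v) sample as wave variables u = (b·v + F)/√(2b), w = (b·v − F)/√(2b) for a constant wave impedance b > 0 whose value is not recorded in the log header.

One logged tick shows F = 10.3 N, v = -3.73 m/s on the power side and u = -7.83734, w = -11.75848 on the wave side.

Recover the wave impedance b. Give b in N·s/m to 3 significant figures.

b = 13.8 N·s/m

u + w = -19.59582;  u + w = √(2b)·v, so √(2b) = -19.59582/(-3.73) = 5.25357.
b = (√(2b))²/2 = 27.60001/2 = 13.80000.
(Check via u − w = 2F/√(2b): u − w = 3.92114, 2F/√(2b) = 3.92114.)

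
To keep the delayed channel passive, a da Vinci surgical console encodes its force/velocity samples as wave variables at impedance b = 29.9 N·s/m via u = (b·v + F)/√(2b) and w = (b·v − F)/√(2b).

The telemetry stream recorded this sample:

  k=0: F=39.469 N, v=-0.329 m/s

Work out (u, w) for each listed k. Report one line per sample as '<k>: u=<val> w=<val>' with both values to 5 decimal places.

k=0: b·v=29.9×(-0.329)=-9.83710; √(2b)=7.73305; u=(-9.83710+39.469)/7.73305=3.83185, w=(-9.83710−39.469)/7.73305=-6.37603

0: u=3.83185 w=-6.37603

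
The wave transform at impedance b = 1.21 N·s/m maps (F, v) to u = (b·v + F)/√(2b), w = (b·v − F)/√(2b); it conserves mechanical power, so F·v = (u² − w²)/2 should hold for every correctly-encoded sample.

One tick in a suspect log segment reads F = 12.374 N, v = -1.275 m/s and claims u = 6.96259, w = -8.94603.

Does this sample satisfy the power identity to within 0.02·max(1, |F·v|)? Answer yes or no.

F·v = 12.374×(-1.275) = -15.77685 W.
(u² − w²)/2 = (48.47766 − 80.03145)/2 = -15.77690 W.
|Δ| = 0.00005;  2% of max(1, |F·v|) = 0.31554.

yes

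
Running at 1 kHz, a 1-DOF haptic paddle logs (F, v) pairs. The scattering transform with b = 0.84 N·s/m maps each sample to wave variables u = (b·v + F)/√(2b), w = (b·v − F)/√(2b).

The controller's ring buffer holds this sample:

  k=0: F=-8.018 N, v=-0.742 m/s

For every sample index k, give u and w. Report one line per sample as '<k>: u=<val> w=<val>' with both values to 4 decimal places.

k=0: b·v=0.84×(-0.742)=-0.6233; √(2b)=1.2961; u=(-0.6233+(-8.018))/1.2961=-6.6669, w=(-0.6233−(-8.018))/1.2961=5.7052

0: u=-6.6669 w=5.7052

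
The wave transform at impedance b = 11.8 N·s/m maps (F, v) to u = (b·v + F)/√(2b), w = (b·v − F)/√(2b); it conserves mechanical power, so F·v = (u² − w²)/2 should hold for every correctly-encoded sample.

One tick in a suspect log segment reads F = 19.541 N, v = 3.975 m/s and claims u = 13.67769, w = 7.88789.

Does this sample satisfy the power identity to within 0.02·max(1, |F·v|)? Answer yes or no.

F·v = 19.541×3.975 = 77.67548 W.
(u² − w²)/2 = (187.07920 − 62.21881)/2 = 62.43020 W.
|Δ| = 15.24528;  2% of max(1, |F·v|) = 1.55351.

no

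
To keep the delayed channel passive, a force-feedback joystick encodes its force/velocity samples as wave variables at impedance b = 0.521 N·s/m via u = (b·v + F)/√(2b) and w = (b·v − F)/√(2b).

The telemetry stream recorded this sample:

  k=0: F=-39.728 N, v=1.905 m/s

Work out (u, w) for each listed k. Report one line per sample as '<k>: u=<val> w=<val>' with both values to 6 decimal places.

k=0: b·v=0.521×1.905=0.992505; √(2b)=1.020784; u=(0.992505+(-39.728))/1.020784=-37.946808, w=(0.992505−(-39.728))/1.020784=39.891402

0: u=-37.946808 w=39.891402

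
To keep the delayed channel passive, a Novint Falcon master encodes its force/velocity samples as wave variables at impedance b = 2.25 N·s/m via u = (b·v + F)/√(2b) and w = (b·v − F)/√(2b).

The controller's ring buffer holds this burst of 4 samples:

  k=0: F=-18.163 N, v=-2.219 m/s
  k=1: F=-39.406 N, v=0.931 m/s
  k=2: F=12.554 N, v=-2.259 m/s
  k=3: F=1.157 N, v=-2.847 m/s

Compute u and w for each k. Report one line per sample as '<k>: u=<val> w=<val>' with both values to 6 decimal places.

k=0: b·v=2.25×(-2.219)=-4.992750; √(2b)=2.121320; u=(-4.992750+(-18.163))/2.121320=-10.915725, w=(-4.992750−(-18.163))/2.121320=6.208515
k=1: b·v=2.25×0.931=2.094750; √(2b)=2.121320; u=(2.094750+(-39.406))/2.121320=-17.588692, w=(2.094750−(-39.406))/2.121320=19.563641
k=2: b·v=2.25×(-2.259)=-5.082750; √(2b)=2.121320; u=(-5.082750+12.554)/2.121320=3.521981, w=(-5.082750−12.554)/2.121320=-8.314044
k=3: b·v=2.25×(-2.847)=-6.405750; √(2b)=2.121320; u=(-6.405750+1.157)/2.121320=-2.474284, w=(-6.405750−1.157)/2.121320=-3.565115

0: u=-10.915725 w=6.208515
1: u=-17.588692 w=19.563641
2: u=3.521981 w=-8.314044
3: u=-2.474284 w=-3.565115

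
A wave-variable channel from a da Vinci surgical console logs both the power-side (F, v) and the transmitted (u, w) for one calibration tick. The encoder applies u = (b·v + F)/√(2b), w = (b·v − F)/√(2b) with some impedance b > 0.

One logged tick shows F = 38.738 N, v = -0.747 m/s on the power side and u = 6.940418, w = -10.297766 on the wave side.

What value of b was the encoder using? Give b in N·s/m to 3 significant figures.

u + w = -3.357348;  u + w = √(2b)·v, so √(2b) = -3.357348/(-0.747) = 4.494442.
b = (√(2b))²/2 = 20.200007/2 = 10.100003.
(Check via u − w = 2F/√(2b): u − w = 17.238184, 2F/√(2b) = 17.238181.)

b = 10.1 N·s/m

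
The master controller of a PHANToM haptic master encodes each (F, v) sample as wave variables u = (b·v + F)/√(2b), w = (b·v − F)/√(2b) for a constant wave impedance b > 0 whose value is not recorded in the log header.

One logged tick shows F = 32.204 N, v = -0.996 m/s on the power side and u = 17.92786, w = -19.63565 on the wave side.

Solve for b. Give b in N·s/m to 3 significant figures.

b = 1.47 N·s/m

u + w = -1.7078;  u + w = √(2b)·v, so √(2b) = -1.7078/(-0.996) = 1.7146.
b = (√(2b))²/2 = 2.9400/2 = 1.4700.
(Check via u − w = 2F/√(2b): u − w = 37.5635, 2F/√(2b) = 37.5634.)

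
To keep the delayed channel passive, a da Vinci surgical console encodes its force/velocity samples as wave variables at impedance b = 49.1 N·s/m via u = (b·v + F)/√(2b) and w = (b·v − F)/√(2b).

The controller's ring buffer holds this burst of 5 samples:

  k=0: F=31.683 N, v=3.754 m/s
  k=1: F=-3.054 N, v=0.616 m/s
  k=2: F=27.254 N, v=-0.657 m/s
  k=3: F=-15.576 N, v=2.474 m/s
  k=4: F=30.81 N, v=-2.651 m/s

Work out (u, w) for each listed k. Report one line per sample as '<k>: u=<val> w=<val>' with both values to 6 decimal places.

0: u=21.797508 w=15.403097
1: u=2.743968 w=3.360340
2: u=-0.505036 w=-6.005566
3: u=10.686354 w=13.829975
4: u=-10.026054 w=-16.244272

k=0: b·v=49.1×3.754=184.321400; √(2b)=9.909591; u=(184.321400+31.683)/9.909591=21.797508, w=(184.321400−31.683)/9.909591=15.403097
k=1: b·v=49.1×0.616=30.245600; √(2b)=9.909591; u=(30.245600+(-3.054))/9.909591=2.743968, w=(30.245600−(-3.054))/9.909591=3.360340
k=2: b·v=49.1×(-0.657)=-32.258700; √(2b)=9.909591; u=(-32.258700+27.254)/9.909591=-0.505036, w=(-32.258700−27.254)/9.909591=-6.005566
k=3: b·v=49.1×2.474=121.473400; √(2b)=9.909591; u=(121.473400+(-15.576))/9.909591=10.686354, w=(121.473400−(-15.576))/9.909591=13.829975
k=4: b·v=49.1×(-2.651)=-130.164100; √(2b)=9.909591; u=(-130.164100+30.81)/9.909591=-10.026054, w=(-130.164100−30.81)/9.909591=-16.244272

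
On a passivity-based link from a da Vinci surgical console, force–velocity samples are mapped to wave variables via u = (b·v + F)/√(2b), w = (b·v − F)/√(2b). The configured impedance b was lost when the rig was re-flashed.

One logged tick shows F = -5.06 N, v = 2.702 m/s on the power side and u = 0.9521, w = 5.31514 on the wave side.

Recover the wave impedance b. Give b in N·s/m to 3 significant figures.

b = 2.69 N·s/m

u + w = 6.2672;  u + w = √(2b)·v, so √(2b) = 6.2672/2.702 = 2.3195.
b = (√(2b))²/2 = 5.3800/2 = 2.6900.
(Check via u − w = 2F/√(2b): u − w = -4.3630, 2F/√(2b) = -4.3630.)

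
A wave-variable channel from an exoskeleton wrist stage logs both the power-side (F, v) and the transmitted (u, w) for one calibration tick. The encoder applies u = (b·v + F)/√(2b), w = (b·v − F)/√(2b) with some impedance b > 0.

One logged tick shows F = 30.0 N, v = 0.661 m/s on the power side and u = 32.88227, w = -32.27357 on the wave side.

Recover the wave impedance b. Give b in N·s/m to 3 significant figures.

u + w = 0.6087;  u + w = √(2b)·v, so √(2b) = 0.6087/0.661 = 0.9209.
b = (√(2b))²/2 = 0.8480/2 = 0.4240.
(Check via u − w = 2F/√(2b): u − w = 65.1558, 2F/√(2b) = 65.1552.)

b = 0.424 N·s/m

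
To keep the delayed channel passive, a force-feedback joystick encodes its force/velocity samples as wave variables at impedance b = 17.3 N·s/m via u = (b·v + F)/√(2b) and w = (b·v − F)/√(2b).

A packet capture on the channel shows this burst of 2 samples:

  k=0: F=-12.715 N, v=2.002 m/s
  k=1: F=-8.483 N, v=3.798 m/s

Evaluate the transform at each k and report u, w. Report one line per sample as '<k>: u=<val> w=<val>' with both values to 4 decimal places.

k=0: b·v=17.3×2.002=34.6346; √(2b)=5.8822; u=(34.6346+(-12.715))/5.8822=3.7264, w=(34.6346−(-12.715))/5.8822=8.0497
k=1: b·v=17.3×3.798=65.7054; √(2b)=5.8822; u=(65.7054+(-8.483))/5.8822=9.7281, w=(65.7054−(-8.483))/5.8822=12.6124

0: u=3.7264 w=8.0497
1: u=9.7281 w=12.6124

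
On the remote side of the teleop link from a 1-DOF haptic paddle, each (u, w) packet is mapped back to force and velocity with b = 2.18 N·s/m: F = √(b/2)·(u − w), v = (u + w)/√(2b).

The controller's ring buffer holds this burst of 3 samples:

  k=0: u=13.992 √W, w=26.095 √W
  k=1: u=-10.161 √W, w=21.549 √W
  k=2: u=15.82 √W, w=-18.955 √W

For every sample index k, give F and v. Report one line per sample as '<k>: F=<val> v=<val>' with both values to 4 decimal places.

k=0: u−w=-12.1030, u+w=40.0870; √(b/2)=1.0440, √(2b)=2.0881; F=1.0440×(-12.103)=-12.6359, v=40.0870/2.0881=19.1982
k=1: u−w=-31.7100, u+w=11.3880; √(b/2)=1.0440, √(2b)=2.0881; F=1.0440×(-31.71)=-33.1062, v=11.3880/2.0881=5.4539
k=2: u−w=34.7750, u+w=-3.1350; √(b/2)=1.0440, √(2b)=2.0881; F=1.0440×34.775=36.3062, v=-3.1350/2.0881=-1.5014

0: F=-12.6359 v=19.1982
1: F=-33.1062 v=5.4539
2: F=36.3062 v=-1.5014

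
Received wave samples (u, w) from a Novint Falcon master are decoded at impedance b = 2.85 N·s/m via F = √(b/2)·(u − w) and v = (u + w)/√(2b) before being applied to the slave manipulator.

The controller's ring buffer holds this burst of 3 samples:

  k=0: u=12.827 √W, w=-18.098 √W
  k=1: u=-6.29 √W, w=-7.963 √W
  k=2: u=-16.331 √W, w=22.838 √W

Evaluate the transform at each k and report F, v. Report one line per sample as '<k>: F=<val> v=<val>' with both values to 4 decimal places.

k=0: u−w=30.9250, u+w=-5.2710; √(b/2)=1.1937, √(2b)=2.3875; F=1.1937×30.925=36.9162, v=-5.2710/2.3875=-2.2078
k=1: u−w=1.6730, u+w=-14.2530; √(b/2)=1.1937, √(2b)=2.3875; F=1.1937×1.673=1.9971, v=-14.2530/2.3875=-5.9699
k=2: u−w=-39.1690, u+w=6.5070; √(b/2)=1.1937, √(2b)=2.3875; F=1.1937×(-39.169)=-46.7574, v=6.5070/2.3875=2.7255

0: F=36.9162 v=-2.2078
1: F=1.9971 v=-5.9699
2: F=-46.7574 v=2.7255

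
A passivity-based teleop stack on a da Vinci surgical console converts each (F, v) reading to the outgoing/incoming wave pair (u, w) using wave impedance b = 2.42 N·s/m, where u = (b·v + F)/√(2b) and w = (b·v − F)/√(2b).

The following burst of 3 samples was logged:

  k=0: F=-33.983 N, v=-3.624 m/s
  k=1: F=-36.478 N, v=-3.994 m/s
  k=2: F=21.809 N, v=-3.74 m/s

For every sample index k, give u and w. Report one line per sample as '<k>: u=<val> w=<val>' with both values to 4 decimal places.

0: u=-19.4332 w=11.4604
1: u=-20.9743 w=12.1875
2: u=5.7992 w=-14.0272

k=0: b·v=2.42×(-3.624)=-8.7701; √(2b)=2.2000; u=(-8.7701+(-33.983))/2.2000=-19.4332, w=(-8.7701−(-33.983))/2.2000=11.4604
k=1: b·v=2.42×(-3.994)=-9.6655; √(2b)=2.2000; u=(-9.6655+(-36.478))/2.2000=-20.9743, w=(-9.6655−(-36.478))/2.2000=12.1875
k=2: b·v=2.42×(-3.74)=-9.0508; √(2b)=2.2000; u=(-9.0508+21.809)/2.2000=5.7992, w=(-9.0508−21.809)/2.2000=-14.0272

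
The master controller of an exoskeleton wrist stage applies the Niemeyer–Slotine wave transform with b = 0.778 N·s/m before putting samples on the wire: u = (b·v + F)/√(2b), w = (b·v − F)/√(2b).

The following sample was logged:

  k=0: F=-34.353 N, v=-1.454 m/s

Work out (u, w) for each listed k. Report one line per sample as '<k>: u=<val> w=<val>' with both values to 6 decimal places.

k=0: b·v=0.778×(-1.454)=-1.131212; √(2b)=1.247397; u=(-1.131212+(-34.353))/1.247397=-28.446600, w=(-1.131212−(-34.353))/1.247397=26.632885

0: u=-28.446600 w=26.632885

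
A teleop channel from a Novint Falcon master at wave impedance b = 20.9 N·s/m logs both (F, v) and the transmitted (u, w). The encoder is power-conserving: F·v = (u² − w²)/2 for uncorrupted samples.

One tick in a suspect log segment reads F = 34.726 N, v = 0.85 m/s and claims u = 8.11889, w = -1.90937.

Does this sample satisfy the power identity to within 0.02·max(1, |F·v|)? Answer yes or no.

F·v = 34.726×0.85 = 29.51710 W.
(u² − w²)/2 = (65.91637 − 3.64569)/2 = 31.13534 W.
|Δ| = 1.61824;  2% of max(1, |F·v|) = 0.59034.

no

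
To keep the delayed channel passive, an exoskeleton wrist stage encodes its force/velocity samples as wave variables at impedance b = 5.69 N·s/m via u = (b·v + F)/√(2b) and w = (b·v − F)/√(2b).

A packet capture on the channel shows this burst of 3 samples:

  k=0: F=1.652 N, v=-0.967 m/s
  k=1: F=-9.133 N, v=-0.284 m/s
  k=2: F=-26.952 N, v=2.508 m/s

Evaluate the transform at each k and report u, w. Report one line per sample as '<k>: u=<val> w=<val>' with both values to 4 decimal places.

0: u=-1.1413 w=-2.1208
1: u=-3.1864 w=2.2283
2: u=-3.7592 w=12.2198

k=0: b·v=5.69×(-0.967)=-5.5022; √(2b)=3.3734; u=(-5.5022+1.652)/3.3734=-1.1413, w=(-5.5022−1.652)/3.3734=-2.1208
k=1: b·v=5.69×(-0.284)=-1.6160; √(2b)=3.3734; u=(-1.6160+(-9.133))/3.3734=-3.1864, w=(-1.6160−(-9.133))/3.3734=2.2283
k=2: b·v=5.69×2.508=14.2705; √(2b)=3.3734; u=(14.2705+(-26.952))/3.3734=-3.7592, w=(14.2705−(-26.952))/3.3734=12.2198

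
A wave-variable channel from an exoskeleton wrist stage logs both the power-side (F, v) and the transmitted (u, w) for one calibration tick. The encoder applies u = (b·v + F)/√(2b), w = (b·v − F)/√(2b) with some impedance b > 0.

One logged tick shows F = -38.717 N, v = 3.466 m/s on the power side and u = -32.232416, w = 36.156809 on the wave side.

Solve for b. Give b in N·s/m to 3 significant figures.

b = 0.641 N·s/m

u + w = 3.924393;  u + w = √(2b)·v, so √(2b) = 3.924393/3.466 = 1.132254.
b = (√(2b))²/2 = 1.282000/2 = 0.641000.
(Check via u − w = 2F/√(2b): u − w = -68.389225, 2F/√(2b) = -68.389237.)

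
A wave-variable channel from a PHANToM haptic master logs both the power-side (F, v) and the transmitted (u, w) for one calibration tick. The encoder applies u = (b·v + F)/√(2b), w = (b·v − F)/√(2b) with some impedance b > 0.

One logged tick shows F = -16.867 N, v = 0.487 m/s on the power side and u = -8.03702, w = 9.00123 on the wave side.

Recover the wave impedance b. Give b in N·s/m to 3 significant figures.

b = 1.96 N·s/m

u + w = 0.96421;  u + w = √(2b)·v, so √(2b) = 0.96421/0.487 = 1.97990.
b = (√(2b))²/2 = 3.91999/2 = 1.96000.
(Check via u − w = 2F/√(2b): u − w = -17.03825, 2F/√(2b) = -17.03826.)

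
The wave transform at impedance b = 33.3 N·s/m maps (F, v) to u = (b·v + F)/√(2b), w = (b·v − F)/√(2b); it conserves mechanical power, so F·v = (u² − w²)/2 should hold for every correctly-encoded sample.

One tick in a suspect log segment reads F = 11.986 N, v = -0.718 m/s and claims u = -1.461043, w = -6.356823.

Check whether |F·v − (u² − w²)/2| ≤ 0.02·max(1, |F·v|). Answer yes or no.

F·v = 11.986×(-0.718) = -8.605948 W.
(u² − w²)/2 = (2.134647 − 40.409199)/2 = -19.137276 W.
|Δ| = 10.531328;  2% of max(1, |F·v|) = 0.172119.

no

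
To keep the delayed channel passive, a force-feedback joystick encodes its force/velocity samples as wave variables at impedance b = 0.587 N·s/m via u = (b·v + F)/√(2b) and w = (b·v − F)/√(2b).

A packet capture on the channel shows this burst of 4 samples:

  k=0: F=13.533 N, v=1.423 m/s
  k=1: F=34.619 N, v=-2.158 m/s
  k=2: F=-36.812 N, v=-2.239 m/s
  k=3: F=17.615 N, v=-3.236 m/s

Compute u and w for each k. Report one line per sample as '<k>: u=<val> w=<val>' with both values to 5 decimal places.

0: u=13.26085 w=-11.71901
1: u=30.78160 w=-33.11982
2: u=-35.18767 w=32.76169
3: u=14.50418 w=-18.01043

k=0: b·v=0.587×1.423=0.83530; √(2b)=1.08351; u=(0.83530+13.533)/1.08351=13.26085, w=(0.83530−13.533)/1.08351=-11.71901
k=1: b·v=0.587×(-2.158)=-1.26675; √(2b)=1.08351; u=(-1.26675+34.619)/1.08351=30.78160, w=(-1.26675−34.619)/1.08351=-33.11982
k=2: b·v=0.587×(-2.239)=-1.31429; √(2b)=1.08351; u=(-1.31429+(-36.812))/1.08351=-35.18767, w=(-1.31429−(-36.812))/1.08351=32.76169
k=3: b·v=0.587×(-3.236)=-1.89953; √(2b)=1.08351; u=(-1.89953+17.615)/1.08351=14.50418, w=(-1.89953−17.615)/1.08351=-18.01043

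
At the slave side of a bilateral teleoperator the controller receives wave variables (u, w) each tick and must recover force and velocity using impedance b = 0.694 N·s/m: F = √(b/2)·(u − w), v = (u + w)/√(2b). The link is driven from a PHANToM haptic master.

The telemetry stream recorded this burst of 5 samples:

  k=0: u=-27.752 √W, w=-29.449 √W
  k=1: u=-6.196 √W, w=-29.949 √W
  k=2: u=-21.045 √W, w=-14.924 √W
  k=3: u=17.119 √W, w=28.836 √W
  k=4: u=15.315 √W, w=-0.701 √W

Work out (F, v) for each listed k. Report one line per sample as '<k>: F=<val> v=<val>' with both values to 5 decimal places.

k=0: u−w=1.69700, u+w=-57.20100; √(b/2)=0.58907, √(2b)=1.17813; F=0.58907×1.697=0.99965, v=-57.20100/1.17813=-48.55220
k=1: u−w=23.75300, u+w=-36.14500; √(b/2)=0.58907, √(2b)=1.17813; F=0.58907×23.753=13.99211, v=-36.14500/1.17813=-30.67987
k=2: u−w=-6.12100, u+w=-35.96900; √(b/2)=0.58907, √(2b)=1.17813; F=0.58907×(-6.121)=-3.60568, v=-35.96900/1.17813=-30.53048
k=3: u−w=-11.71700, u+w=45.95500; √(b/2)=0.58907, √(2b)=1.17813; F=0.58907×(-11.717)=-6.90210, v=45.95500/1.17813=39.00659
k=4: u−w=16.01600, u+w=14.61400; √(b/2)=0.58907, √(2b)=1.17813; F=0.58907×16.016=9.43450, v=14.61400/1.17813=12.40436

0: F=0.99965 v=-48.55220
1: F=13.99211 v=-30.67987
2: F=-3.60568 v=-30.53048
3: F=-6.90210 v=39.00659
4: F=9.43450 v=12.40436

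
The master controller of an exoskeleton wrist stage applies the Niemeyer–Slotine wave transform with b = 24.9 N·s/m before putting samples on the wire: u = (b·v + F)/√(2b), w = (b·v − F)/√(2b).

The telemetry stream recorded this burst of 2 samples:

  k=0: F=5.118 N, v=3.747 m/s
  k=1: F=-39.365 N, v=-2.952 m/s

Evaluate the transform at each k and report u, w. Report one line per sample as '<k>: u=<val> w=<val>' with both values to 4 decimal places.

0: u=13.9464 w=12.4959
1: u=-15.9942 w=-4.8378

k=0: b·v=24.9×3.747=93.3003; √(2b)=7.0569; u=(93.3003+5.118)/7.0569=13.9464, w=(93.3003−5.118)/7.0569=12.4959
k=1: b·v=24.9×(-2.952)=-73.5048; √(2b)=7.0569; u=(-73.5048+(-39.365))/7.0569=-15.9942, w=(-73.5048−(-39.365))/7.0569=-4.8378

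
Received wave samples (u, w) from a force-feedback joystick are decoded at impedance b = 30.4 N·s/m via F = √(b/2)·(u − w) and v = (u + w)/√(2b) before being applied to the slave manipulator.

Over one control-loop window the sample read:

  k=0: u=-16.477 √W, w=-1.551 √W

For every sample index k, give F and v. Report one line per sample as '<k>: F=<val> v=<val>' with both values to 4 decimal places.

k=0: u−w=-14.9260, u+w=-18.0280; √(b/2)=3.8987, √(2b)=7.7974; F=3.8987×(-14.926)=-58.1923, v=-18.0280/7.7974=-2.3120

0: F=-58.1923 v=-2.3120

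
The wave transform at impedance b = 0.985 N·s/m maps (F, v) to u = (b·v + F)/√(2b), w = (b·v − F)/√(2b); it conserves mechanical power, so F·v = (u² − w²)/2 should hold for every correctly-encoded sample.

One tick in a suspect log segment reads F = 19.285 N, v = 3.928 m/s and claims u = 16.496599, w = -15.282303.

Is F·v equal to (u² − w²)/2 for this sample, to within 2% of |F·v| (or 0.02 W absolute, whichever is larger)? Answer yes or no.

F·v = 19.285×3.928 = 75.751480 W.
(u² − w²)/2 = (272.137779 − 233.548785)/2 = 19.294497 W.
|Δ| = 56.456983;  2% of max(1, |F·v|) = 1.515030.

no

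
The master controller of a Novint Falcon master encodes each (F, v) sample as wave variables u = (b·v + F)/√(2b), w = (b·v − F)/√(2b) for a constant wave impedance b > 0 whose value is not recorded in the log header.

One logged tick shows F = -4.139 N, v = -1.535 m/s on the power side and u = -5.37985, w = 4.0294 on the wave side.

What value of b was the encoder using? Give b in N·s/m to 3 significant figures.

b = 0.387 N·s/m

u + w = -1.35045;  u + w = √(2b)·v, so √(2b) = -1.35045/(-1.535) = 0.87977.
b = (√(2b))²/2 = 0.77400/2 = 0.38700.
(Check via u − w = 2F/√(2b): u − w = -9.40925, 2F/√(2b) = -9.40926.)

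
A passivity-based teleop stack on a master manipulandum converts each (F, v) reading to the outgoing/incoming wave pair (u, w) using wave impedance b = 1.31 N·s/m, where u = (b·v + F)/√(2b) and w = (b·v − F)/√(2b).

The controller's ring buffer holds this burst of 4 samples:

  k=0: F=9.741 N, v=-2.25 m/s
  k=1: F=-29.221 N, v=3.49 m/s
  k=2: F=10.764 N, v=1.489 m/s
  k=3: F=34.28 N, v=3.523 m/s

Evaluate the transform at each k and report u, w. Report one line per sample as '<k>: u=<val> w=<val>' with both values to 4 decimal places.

0: u=4.1970 w=-7.8390
1: u=-15.2283 w=20.8773
2: u=7.8551 w=-5.4449
3: u=24.0295 w=-18.3270

k=0: b·v=1.31×(-2.25)=-2.9475; √(2b)=1.6186; u=(-2.9475+9.741)/1.6186=4.1970, w=(-2.9475−9.741)/1.6186=-7.8390
k=1: b·v=1.31×3.49=4.5719; √(2b)=1.6186; u=(4.5719+(-29.221))/1.6186=-15.2283, w=(4.5719−(-29.221))/1.6186=20.8773
k=2: b·v=1.31×1.489=1.9506; √(2b)=1.6186; u=(1.9506+10.764)/1.6186=7.8551, w=(1.9506−10.764)/1.6186=-5.4449
k=3: b·v=1.31×3.523=4.6151; √(2b)=1.6186; u=(4.6151+34.28)/1.6186=24.0295, w=(4.6151−34.28)/1.6186=-18.3270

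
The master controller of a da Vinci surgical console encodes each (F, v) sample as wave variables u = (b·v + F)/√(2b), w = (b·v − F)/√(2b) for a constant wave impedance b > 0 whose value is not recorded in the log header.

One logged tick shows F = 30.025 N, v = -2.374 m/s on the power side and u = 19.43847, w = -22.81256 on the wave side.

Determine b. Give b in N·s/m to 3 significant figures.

b = 1.01 N·s/m

u + w = -3.3741;  u + w = √(2b)·v, so √(2b) = -3.3741/(-2.374) = 1.4213.
b = (√(2b))²/2 = 2.0200/2 = 1.0100.
(Check via u − w = 2F/√(2b): u − w = 42.2510, 2F/√(2b) = 42.2510.)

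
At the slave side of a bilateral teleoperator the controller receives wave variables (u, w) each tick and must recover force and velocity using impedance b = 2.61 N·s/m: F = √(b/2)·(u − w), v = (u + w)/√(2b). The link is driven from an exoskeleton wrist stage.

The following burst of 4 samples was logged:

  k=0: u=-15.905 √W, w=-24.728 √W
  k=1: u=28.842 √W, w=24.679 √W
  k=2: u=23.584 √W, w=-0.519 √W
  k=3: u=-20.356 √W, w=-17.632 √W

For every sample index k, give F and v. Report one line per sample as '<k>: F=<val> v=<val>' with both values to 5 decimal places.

k=0: u−w=8.82300, u+w=-40.63300; √(b/2)=1.14237, √(2b)=2.28473; F=1.14237×8.823=10.07909, v=-40.63300/2.28473=-17.78458
k=1: u−w=4.16300, u+w=53.52100; √(b/2)=1.14237, √(2b)=2.28473; F=1.14237×4.163=4.75567, v=53.52100/2.28473=23.42551
k=2: u−w=24.10300, u+w=23.06500; √(b/2)=1.14237, √(2b)=2.28473; F=1.14237×24.103=27.53445, v=23.06500/2.28473=10.09528
k=3: u−w=-2.72400, u+w=-37.98800; √(b/2)=1.14237, √(2b)=2.28473; F=1.14237×(-2.724)=-3.11180, v=-37.98800/2.28473=-16.62690

0: F=10.07909 v=-17.78458
1: F=4.75567 v=23.42551
2: F=27.53445 v=10.09528
3: F=-3.11180 v=-16.62690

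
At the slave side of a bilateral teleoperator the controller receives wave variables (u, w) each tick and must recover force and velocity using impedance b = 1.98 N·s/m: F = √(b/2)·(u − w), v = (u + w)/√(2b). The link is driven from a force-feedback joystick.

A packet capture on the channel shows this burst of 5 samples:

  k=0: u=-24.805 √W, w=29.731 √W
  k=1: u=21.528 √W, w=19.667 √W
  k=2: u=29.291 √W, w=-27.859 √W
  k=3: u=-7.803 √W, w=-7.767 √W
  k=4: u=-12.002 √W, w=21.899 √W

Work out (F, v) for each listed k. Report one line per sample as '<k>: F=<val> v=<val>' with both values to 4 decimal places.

k=0: u−w=-54.5360, u+w=4.9260; √(b/2)=0.9950, √(2b)=1.9900; F=0.9950×(-54.536)=-54.2626, v=4.9260/1.9900=2.4754
k=1: u−w=1.8610, u+w=41.1950; √(b/2)=0.9950, √(2b)=1.9900; F=0.9950×1.861=1.8517, v=41.1950/1.9900=20.7013
k=2: u−w=57.1500, u+w=1.4320; √(b/2)=0.9950, √(2b)=1.9900; F=0.9950×57.15=56.8635, v=1.4320/1.9900=0.7196
k=3: u−w=-0.0360, u+w=-15.5700; √(b/2)=0.9950, √(2b)=1.9900; F=0.9950×(-0.036)=-0.0358, v=-15.5700/1.9900=-7.8242
k=4: u−w=-33.9010, u+w=9.8970; √(b/2)=0.9950, √(2b)=1.9900; F=0.9950×(-33.901)=-33.7311, v=9.8970/1.9900=4.9734

0: F=-54.2626 v=2.4754
1: F=1.8517 v=20.7013
2: F=56.8635 v=0.7196
3: F=-0.0358 v=-7.8242
4: F=-33.7311 v=4.9734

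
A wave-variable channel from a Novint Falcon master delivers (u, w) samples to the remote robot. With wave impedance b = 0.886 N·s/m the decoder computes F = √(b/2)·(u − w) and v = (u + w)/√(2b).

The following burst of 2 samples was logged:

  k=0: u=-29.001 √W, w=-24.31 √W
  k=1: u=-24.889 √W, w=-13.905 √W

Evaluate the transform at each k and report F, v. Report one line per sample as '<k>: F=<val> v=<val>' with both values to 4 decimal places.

0: F=-3.1222 v=-40.0484
1: F=-7.3108 v=-29.1429

k=0: u−w=-4.6910, u+w=-53.3110; √(b/2)=0.6656, √(2b)=1.3312; F=0.6656×(-4.691)=-3.1222, v=-53.3110/1.3312=-40.0484
k=1: u−w=-10.9840, u+w=-38.7940; √(b/2)=0.6656, √(2b)=1.3312; F=0.6656×(-10.984)=-7.3108, v=-38.7940/1.3312=-29.1429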